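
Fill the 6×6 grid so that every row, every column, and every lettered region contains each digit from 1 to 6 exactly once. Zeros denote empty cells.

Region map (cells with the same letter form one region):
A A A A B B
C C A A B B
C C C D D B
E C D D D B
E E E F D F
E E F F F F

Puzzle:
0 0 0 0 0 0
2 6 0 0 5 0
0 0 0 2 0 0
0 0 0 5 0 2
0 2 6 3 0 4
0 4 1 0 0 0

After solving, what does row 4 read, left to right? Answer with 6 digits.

134562

row 5, column 5 = 1: row 5 has {2,3,4,6}; col 5 has {5}; region has {2,5} → only 1 remains.
row 6, column 4 = 6: row 6 has {1,4}; col 4 has {2,3,5}; region has {1,3,4} → only 6 remains.
row 6, column 5 = 2: row 6 has {1,4,6}; col 5 has {1,5}; region has {1,3,4,6} → only 2 remains.
row 6, column 6 = 5: row 6 has {1,2,4,6}; col 6 has {2,4}; region has {1,2,3,4,6} → only 5 remains.
row 5, column 1 = 5: row 5 has {1,2,3,4,6}; col 1 has {2}; region has {2,4,6} → only 5 remains.
row 6, column 1 = 3: row 6 has {1,2,4,5,6}; col 1 has {2,5}; region has {2,4,5,6} → only 3 remains.
row 4, column 1 = 1: row 4 has {2,5}; col 1 has {2,3,5}; region has {2,3,4,5,6} → only 1 remains.
row 4, column 2 = 3: row 4 has {1,2,5}; col 2 has {2,4,6}; region has {2,6} → only 3 remains.
row 4, column 3 = 4: row 4 has {1,2,3,5}; col 3 has {1,6}; region has {1,2,5} → only 4 remains.
row 4, column 5 = 6: row 4 has {1,2,3,4,5}; col 5 has {1,2,5}; region has {1,2,4,5} → only 6 remains.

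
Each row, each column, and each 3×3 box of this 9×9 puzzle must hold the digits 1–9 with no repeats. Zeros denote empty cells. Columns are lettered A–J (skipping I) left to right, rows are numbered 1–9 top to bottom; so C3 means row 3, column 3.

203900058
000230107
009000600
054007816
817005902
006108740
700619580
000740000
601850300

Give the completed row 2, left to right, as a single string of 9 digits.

485236197

G1 = 4 (sole candidate).
H2 = 9: row 2 has {1,2,3,7}; col 8 has {1,4,5,8}; box has {1,4,5,6,7,8} → only 9 remains.
J3 = 3 (sole candidate).
D4 = 3 (sole candidate).
D5 = 4 (sole candidate).
E5 = 6 (sole candidate).
H5 = 3 (sole candidate).
J6 = 5 (sole candidate).
C7 = 2 (sole candidate).
J7 = 4 (sole candidate).
G8 = 2 (sole candidate).
H8 = 6 (sole candidate).
F9 = 2 (sole candidate).
H9 = 7 (sole candidate).
J9 = 9 (sole candidate).
E1 = 7 (sole candidate).
D3 = 5 (sole candidate).
E3 = 8 (sole candidate).
H3 = 2 (sole candidate).
A4 = 9 (sole candidate).
E4 = 2 (sole candidate).
A6 = 3 (sole candidate).
B6 = 2 (sole candidate).
E6 = 9 (sole candidate).
B7 = 3 (sole candidate).
A8 = 5 (sole candidate).
C8 = 8 (sole candidate).
F8 = 3 (sole candidate).
J8 = 1 (sole candidate).
B9 = 4 (sole candidate).
B1 = 6 (sole candidate).
F1 = 1 (sole candidate).
A2 = 4: row 2 has {1,2,3,7,9}; col 1 has {2,3,5,6,7,8,9}; box has {2,3,6,9} → only 4 remains.
B2 = 8: row 2 has {1,2,3,4,7,9}; col 2 has {1,2,3,4,5,6}; box has {2,3,4,6,9} → only 8 remains.
C2 = 5: row 2 has {1,2,3,4,7,8,9}; col 3 has {1,2,3,4,6,7,8,9}; box has {2,3,4,6,8,9} → only 5 remains.
F2 = 6: row 2 has {1,2,3,4,5,7,8,9}; col 6 has {1,2,3,5,7,8,9}; box has {1,2,3,5,7,8,9} → only 6 remains.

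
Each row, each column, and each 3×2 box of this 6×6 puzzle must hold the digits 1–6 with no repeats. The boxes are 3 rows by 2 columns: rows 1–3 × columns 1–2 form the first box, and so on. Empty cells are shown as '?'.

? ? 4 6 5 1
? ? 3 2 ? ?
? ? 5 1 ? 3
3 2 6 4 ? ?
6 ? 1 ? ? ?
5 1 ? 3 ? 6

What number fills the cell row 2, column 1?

1

row 1, column 1 = 2 (sole candidate).
row 1, column 2 = 3 (sole candidate).
row 2, column 6 = 4 (sole candidate).
row 3, column 1 = 4 (sole candidate).
row 3, column 2 = 6 (sole candidate).
row 3, column 5 = 2 (sole candidate).
row 4, column 5 = 1 (sole candidate).
row 4, column 6 = 5 (sole candidate).
row 5, column 2 = 4 (sole candidate).
row 5, column 4 = 5 (sole candidate).
row 5, column 5 = 3 (sole candidate).
row 5, column 6 = 2 (sole candidate).
row 6, column 3 = 2 (sole candidate).
row 6, column 5 = 4 (sole candidate).
row 2, column 1 = 1: row 2 has {2,3,4}; col 1 has {2,3,4,5,6}; box has {2,3,4,6} → only 1 remains.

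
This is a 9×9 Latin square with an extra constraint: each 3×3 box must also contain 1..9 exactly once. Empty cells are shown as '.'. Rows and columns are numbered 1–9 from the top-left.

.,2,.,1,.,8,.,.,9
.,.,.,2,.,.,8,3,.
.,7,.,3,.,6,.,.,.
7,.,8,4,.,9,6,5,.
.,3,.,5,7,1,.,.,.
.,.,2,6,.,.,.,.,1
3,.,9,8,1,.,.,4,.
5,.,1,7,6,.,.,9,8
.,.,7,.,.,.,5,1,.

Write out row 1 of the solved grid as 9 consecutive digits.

423158769

r3c8 = 2 (sole candidate).
r4c2 = 1 (sole candidate).
r5c8 = 8 (sole candidate).
r6c6 = 3 (sole candidate).
r6c8 = 7 (sole candidate).
r7c2 = 6 (sole candidate).
r8c2 = 4 (sole candidate).
r8c6 = 2 (sole candidate).
r8c7 = 3 (sole candidate).
r9c2 = 8 (sole candidate).
r9c4 = 9 (sole candidate).
r9c6 = 4 (sole candidate).
r1c8 = 6: row 1 has {1,2,8,9}; col 8 has {1,2,3,4,5,7,8,9}; box has {2,3,8,9} → only 6 remains.
r4c5 = 2 (sole candidate).
r4c9 = 3 (sole candidate).
r6c5 = 8 (sole candidate).
r7c6 = 5 (sole candidate).
r9c1 = 2 (sole candidate).
r9c5 = 3 (sole candidate).
r9c9 = 6 (sole candidate).
r1c1 = 4: row 1 has {1,2,6,8,9}; col 1 has {2,3,5,7}; box has {2,7} → only 4 remains.
r1c5 = 5: row 1 has {1,2,4,6,8,9}; col 5 has {1,2,3,6,7,8}; box has {1,2,3,6,8} → only 5 remains.
r1c7 = 7: row 1 has {1,2,4,5,6,8,9}; col 7 has {3,5,6,8}; box has {2,3,6,8,9} → only 7 remains.
r2c6 = 7 (sole candidate).
r3c3 = 5 (sole candidate).
r3c9 = 4 (sole candidate).
r5c9 = 2 (sole candidate).
r6c1 = 9 (sole candidate).
r6c2 = 5 (sole candidate).
r6c7 = 4 (sole candidate).
r7c7 = 2 (sole candidate).
r7c9 = 7 (sole candidate).
r1c3 = 3: row 1 has {1,2,4,5,6,7,8,9}; col 3 has {1,2,5,7,8,9}; box has {2,4,5,7} → only 3 remains.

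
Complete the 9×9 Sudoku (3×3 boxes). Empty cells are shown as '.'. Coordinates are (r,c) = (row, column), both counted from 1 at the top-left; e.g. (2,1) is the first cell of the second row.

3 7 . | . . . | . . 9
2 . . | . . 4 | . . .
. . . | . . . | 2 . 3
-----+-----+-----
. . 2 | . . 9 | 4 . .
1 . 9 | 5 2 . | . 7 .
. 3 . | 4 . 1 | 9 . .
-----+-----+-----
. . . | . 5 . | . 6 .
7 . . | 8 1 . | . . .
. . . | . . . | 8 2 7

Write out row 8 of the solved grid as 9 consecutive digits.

764812395

(5,2) = 4 (hidden single in row 5).
(6,9) = 2 (hidden single in row 6).
(6,3) = 7 (hidden single in column 3).
(9,5) = 4 (hidden single in column 5).
(2,7) = 7 (hidden single in column 7).
(8,8) = 9: in column 8, 9 can only go here (every other open cell in that column sees a 9).
(4,8) = 3 (hidden single in column 8).
(5,7) = 6 (sole candidate).
(5,9) = 8 (sole candidate).
(6,8) = 5 (sole candidate).
(4,9) = 1 (sole candidate).
(5,6) = 3 (sole candidate).
(7,9) = 4 (sole candidate).
(8,9) = 5: row 8 has {1,7,8,9}; col 9 has {1,2,3,4,7,8,9}; box has {2,4,6,7,8,9} → only 5 remains.
(9,6) = 6 (sole candidate).
(2,9) = 6 (sole candidate).
(8,6) = 2: row 8 has {1,5,7,8,9}; col 6 has {1,3,4,6,9}; box has {1,4,5,6,8} → only 2 remains.
(8,7) = 3: row 8 has {1,2,5,7,8,9}; col 7 has {2,4,6,7,8,9}; box has {2,4,5,6,7,8,9} → only 3 remains.
(7,6) = 7 (sole candidate).
(7,7) = 1 (sole candidate).
(8,2) = 6: row 8 has {1,2,3,5,7,8,9}; col 2 has {3,4,7}; box has {7} → only 6 remains.
(8,3) = 4: row 8 has {1,2,3,5,6,7,8,9}; col 3 has {2,7,9}; box has {6,7} → only 4 remains.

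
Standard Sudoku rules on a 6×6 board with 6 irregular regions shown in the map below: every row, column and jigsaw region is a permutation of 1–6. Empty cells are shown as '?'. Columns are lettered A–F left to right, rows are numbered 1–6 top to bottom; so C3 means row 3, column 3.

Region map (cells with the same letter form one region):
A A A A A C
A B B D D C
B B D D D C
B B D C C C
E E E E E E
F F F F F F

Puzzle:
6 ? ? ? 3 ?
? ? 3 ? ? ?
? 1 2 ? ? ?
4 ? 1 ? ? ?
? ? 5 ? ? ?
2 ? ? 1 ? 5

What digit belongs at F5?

C1 = 4 (sole candidate).
A3 = 5 (sole candidate).
C6 = 6 (sole candidate).
E6 = 4 (sole candidate).
A2 = 1 (sole candidate).
E3 = 6 (sole candidate).
A5 = 3 (sole candidate).
B6 = 3 (sole candidate).
E2 = 5 (sole candidate).
E4 = 2 (sole candidate).
E5 = 1 (sole candidate).
F1 = 1 (sole candidate).
D2 = 4 (sole candidate).
F2 = 6 (sole candidate).
D3 = 3 (sole candidate).
F3 = 4 (sole candidate).
B4 = 6 (sole candidate).
D4 = 5 (sole candidate).
F4 = 3 (sole candidate).
F5 = 2: row 5 has {1,3,5}; col 6 has {1,3,4,5,6}; region has {1,3,5} → only 2 remains.

2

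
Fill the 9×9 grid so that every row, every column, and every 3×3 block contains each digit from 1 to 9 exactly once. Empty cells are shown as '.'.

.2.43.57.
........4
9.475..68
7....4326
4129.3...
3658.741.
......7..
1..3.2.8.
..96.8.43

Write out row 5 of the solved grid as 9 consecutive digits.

row 3, column 2 = 3: row 3 has {4,5,6,7,8,9}; col 2 has {1,2,6}; box has {2,4,9} → only 3 remains.
row 3, column 6 = 1: row 3 has {3,4,5,6,7,8,9}; col 6 has {2,3,4,7,8}; box has {3,4,5,7} → only 1 remains.
row 3, column 7 = 2: row 3 has {1,3,4,5,6,7,8,9}; col 7 has {3,4,5,7}; box has {4,5,6,7,8} → only 2 remains.
row 4, column 3 = 8: row 4 has {2,3,4,6,7}; col 3 has {2,4,5,9}; box has {1,2,3,4,5,6,7} → only 8 remains.
row 4, column 5 = 1: row 4 has {2,3,4,6,7,8}; col 5 has {3,5}; box has {3,4,7,8,9} → only 1 remains.
row 5, column 5 = 6: row 5 has {1,2,3,4,9}; col 5 has {1,3,5}; box has {1,3,4,7,8,9} → only 6 remains.
row 5, column 7 = 8: row 5 has {1,2,3,4,6,9}; col 7 has {2,3,4,5,7}; box has {1,2,3,4,6} → only 8 remains.
row 5, column 8 = 5: row 5 has {1,2,3,4,6,8,9}; col 8 has {1,2,4,6,7,8}; box has {1,2,3,4,6,8} → only 5 remains.
row 5, column 9 = 7: row 5 has {1,2,3,4,5,6,8,9}; col 9 has {3,4,6,8}; box has {1,2,3,4,5,6,8} → only 7 remains.

412963857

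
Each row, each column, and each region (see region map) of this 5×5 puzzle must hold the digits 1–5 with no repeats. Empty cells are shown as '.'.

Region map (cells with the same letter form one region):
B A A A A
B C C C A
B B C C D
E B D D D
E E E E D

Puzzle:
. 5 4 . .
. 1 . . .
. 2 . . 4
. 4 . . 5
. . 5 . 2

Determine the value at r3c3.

r2c5 = 3: row 2 has {1}; col 5 has {2,4,5}; region has {4,5} → only 3 remains.
r3c3 = 3: row 3 has {2,4}; col 3 has {4,5}; region has {1} → only 3 remains.

3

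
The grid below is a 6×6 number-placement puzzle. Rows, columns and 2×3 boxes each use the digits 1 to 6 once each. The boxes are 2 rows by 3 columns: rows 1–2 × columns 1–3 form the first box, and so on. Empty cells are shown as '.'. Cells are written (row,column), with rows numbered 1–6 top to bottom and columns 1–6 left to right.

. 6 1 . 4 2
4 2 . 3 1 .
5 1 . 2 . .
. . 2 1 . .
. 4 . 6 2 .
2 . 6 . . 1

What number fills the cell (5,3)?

3

(1,1) = 3 (sole candidate).
(1,4) = 5 (sole candidate).
(2,3) = 5 (sole candidate).
(2,6) = 6 (sole candidate).
(4,1) = 6 (sole candidate).
(4,2) = 3 (sole candidate).
(4,5) = 5 (sole candidate).
(4,6) = 4 (sole candidate).
(5,1) = 1 (sole candidate).
(5,3) = 3: row 5 has {1,2,4,6}; col 3 has {1,2,5,6}; box has {1,2,4,6} → only 3 remains.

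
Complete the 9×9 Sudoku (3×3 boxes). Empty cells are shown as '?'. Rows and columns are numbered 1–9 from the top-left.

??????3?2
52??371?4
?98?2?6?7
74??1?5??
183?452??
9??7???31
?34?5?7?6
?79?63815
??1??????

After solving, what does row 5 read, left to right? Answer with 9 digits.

row 2, column 3 = 6: row 2 has {1,2,3,4,5,7}; col 3 has {1,3,4,8,9}; box has {2,5,8,9} → only 6 remains.
row 3, column 8 = 5: row 3 has {2,6,7,8,9}; col 8 has {1,3}; box has {1,2,3,4,6,7} → only 5 remains.
row 4, column 3 = 2: row 4 has {1,4,5,7}; col 3 has {1,3,4,6,8,9}; box has {1,3,4,7,8,9} → only 2 remains.
row 5, column 9 = 9: row 5 has {1,2,3,4,5,8}; col 9 has {1,2,4,5,6,7}; box has {1,2,3,5} → only 9 remains.
row 6, column 3 = 5: row 6 has {1,3,7,9}; col 3 has {1,2,3,4,6,8,9}; box has {1,2,3,4,7,8,9} → only 5 remains.
row 6, column 5 = 8: row 6 has {1,3,5,7,9}; col 5 has {1,2,3,4,5,6}; box has {1,4,5,7} → only 8 remains.
row 6, column 7 = 4: row 6 has {1,3,5,7,8,9}; col 7 has {1,2,3,5,6,7,8}; box has {1,2,3,5,9} → only 4 remains.
row 8, column 1 = 2: row 8 has {1,3,5,6,7,8,9}; col 1 has {1,5,7,9}; box has {1,3,4,7,9} → only 2 remains.
row 8, column 4 = 4: row 8 has {1,2,3,5,6,7,8,9}; col 4 has {7}; box has {3,5,6} → only 4 remains.
row 9, column 7 = 9: row 9 has {1}; col 7 has {1,2,3,4,5,6,7,8}; box has {1,5,6,7,8} → only 9 remains.
row 9, column 9 = 3: row 9 has {1,9}; col 9 has {1,2,4,5,6,7,9}; box has {1,5,6,7,8,9} → only 3 remains.
row 1, column 1 = 4: row 1 has {2,3}; col 1 has {1,2,5,7,9}; box has {2,5,6,8,9} → only 4 remains.
row 1, column 2 = 1: row 1 has {2,3,4}; col 2 has {2,3,4,7,8,9}; box has {2,4,5,6,8,9} → only 1 remains.
row 1, column 3 = 7: row 1 has {1,2,3,4}; col 3 has {1,2,3,4,5,6,8,9}; box has {1,2,4,5,6,8,9} → only 7 remains.
row 1, column 5 = 9: row 1 has {1,2,3,4,7}; col 5 has {1,2,3,4,5,6,8}; box has {2,3,7} → only 9 remains.
row 1, column 8 = 8: row 1 has {1,2,3,4,7,9}; col 8 has {1,3,5}; box has {1,2,3,4,5,6,7} → only 8 remains.
row 2, column 4 = 8: row 2 has {1,2,3,4,5,6,7}; col 4 has {4,7}; box has {2,3,7,9} → only 8 remains.
row 2, column 8 = 9: row 2 has {1,2,3,4,5,6,7,8}; col 8 has {1,3,5,8}; box has {1,2,3,4,5,6,7,8} → only 9 remains.
row 3, column 1 = 3: row 3 has {2,5,6,7,8,9}; col 1 has {1,2,4,5,7,9}; box has {1,2,4,5,6,7,8,9} → only 3 remains.
row 3, column 4 = 1: row 3 has {2,3,5,6,7,8,9}; col 4 has {4,7,8}; box has {2,3,7,8,9} → only 1 remains.
row 3, column 6 = 4: row 3 has {1,2,3,5,6,7,8,9}; col 6 has {3,5,7}; box has {1,2,3,7,8,9} → only 4 remains.
row 4, column 8 = 6: row 4 has {1,2,4,5,7}; col 8 has {1,3,5,8,9}; box has {1,2,3,4,5,9} → only 6 remains.
row 4, column 9 = 8: row 4 has {1,2,4,5,6,7}; col 9 has {1,2,3,4,5,6,7,9}; box has {1,2,3,4,5,6,9} → only 8 remains.
row 5, column 4 = 6: row 5 has {1,2,3,4,5,8,9}; col 4 has {1,4,7,8}; box has {1,4,5,7,8} → only 6 remains.
row 5, column 8 = 7: row 5 has {1,2,3,4,5,6,8,9}; col 8 has {1,3,5,6,8,9}; box has {1,2,3,4,5,6,8,9} → only 7 remains.

183645279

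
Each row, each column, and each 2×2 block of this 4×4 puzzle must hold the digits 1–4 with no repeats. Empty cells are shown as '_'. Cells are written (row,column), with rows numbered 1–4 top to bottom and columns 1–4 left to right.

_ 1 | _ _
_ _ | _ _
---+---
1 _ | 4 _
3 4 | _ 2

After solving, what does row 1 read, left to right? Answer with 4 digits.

(3,2) = 2: row 3 has {1,4}; col 2 has {1,4}; box has {1,3,4} → only 2 remains.
(3,4) = 3: row 3 has {1,2,4}; col 4 has {2}; box has {2,4} → only 3 remains.
(4,3) = 1: row 4 has {2,3,4}; col 3 has {4}; box has {2,3,4} → only 1 remains.
(1,4) = 4: row 1 has {1}; col 4 has {2,3}; box has {} → only 4 remains.
(2,2) = 3: row 2 has {}; col 2 has {1,2,4}; box has {1} → only 3 remains.
(2,3) = 2: row 2 has {3}; col 3 has {1,4}; box has {4} → only 2 remains.
(2,4) = 1: row 2 has {2,3}; col 4 has {2,3,4}; box has {2,4} → only 1 remains.
(1,1) = 2: row 1 has {1,4}; col 1 has {1,3}; box has {1,3} → only 2 remains.
(1,3) = 3: row 1 has {1,2,4}; col 3 has {1,2,4}; box has {1,2,4} → only 3 remains.

2134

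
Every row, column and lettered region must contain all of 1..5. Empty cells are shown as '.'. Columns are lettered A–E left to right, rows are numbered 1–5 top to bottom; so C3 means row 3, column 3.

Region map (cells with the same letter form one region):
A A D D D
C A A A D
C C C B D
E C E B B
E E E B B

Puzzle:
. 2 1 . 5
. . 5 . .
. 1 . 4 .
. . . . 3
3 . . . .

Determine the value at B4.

4

A1 = 4 (sole candidate).
D1 = 3 (sole candidate).
A2 = 2 (sole candidate).
B2 = 3 (sole candidate).
D2 = 1 (sole candidate).
E2 = 4 (sole candidate).
A3 = 5 (sole candidate).
C3 = 3 (sole candidate).
E3 = 2 (sole candidate).
A4 = 1 (sole candidate).
B4 = 4: row 4 has {1,3}; col 2 has {1,2,3}; region has {1,2,3,5} → only 4 remains.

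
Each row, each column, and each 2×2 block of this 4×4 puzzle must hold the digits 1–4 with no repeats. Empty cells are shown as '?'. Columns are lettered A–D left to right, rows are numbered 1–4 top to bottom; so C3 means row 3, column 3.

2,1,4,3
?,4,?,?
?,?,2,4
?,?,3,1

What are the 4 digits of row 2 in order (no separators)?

A2 = 3: row 2 has {4}; col 1 has {2}; box has {1,2,4} → only 3 remains.
C2 = 1: row 2 has {3,4}; col 3 has {2,3,4}; box has {3,4} → only 1 remains.
D2 = 2: row 2 has {1,3,4}; col 4 has {1,3,4}; box has {1,3,4} → only 2 remains.

3412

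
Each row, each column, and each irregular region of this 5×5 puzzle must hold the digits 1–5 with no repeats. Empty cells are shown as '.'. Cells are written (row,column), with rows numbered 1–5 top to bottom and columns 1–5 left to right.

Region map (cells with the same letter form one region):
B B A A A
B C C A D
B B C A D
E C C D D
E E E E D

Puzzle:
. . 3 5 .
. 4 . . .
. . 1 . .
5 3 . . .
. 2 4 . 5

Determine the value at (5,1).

(1,2) = 1: row 1 has {3,5}; col 2 has {2,3,4}; region has {} → only 1 remains.
(3,2) = 5: row 3 has {1}; col 2 has {1,2,3,4}; region has {1} → only 5 remains.
(4,3) = 2: row 4 has {3,5}; col 3 has {1,3,4}; region has {1,3,4} → only 2 remains.
(2,3) = 5: row 2 has {4}; col 3 has {1,2,3,4}; region has {1,2,3,4} → only 5 remains.
(5,1) = 1: in column 1, 1 can only go here (every other open cell in that column sees a 1).

1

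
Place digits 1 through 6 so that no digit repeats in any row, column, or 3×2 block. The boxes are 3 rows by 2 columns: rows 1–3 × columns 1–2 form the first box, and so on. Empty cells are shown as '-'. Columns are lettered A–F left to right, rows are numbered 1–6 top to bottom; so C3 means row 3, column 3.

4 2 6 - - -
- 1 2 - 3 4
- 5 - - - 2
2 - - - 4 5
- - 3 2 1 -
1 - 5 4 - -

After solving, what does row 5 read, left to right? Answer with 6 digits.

543216

E1 = 5 (sole candidate).
F1 = 1 (sole candidate).
A2 = 6 (sole candidate).
D2 = 5 (sole candidate).
A3 = 3 (sole candidate).
D3 = 1 (sole candidate).
E3 = 6 (sole candidate).
C4 = 1 (sole candidate).
D4 = 6 (sole candidate).
A5 = 5: row 5 has {1,2,3}; col 1 has {1,2,3,4,6}; box has {1,2} → only 5 remains.
F5 = 6: row 5 has {1,2,3,5}; col 6 has {1,2,4,5}; box has {1,4,5} → only 6 remains.
E6 = 2 (sole candidate).
F6 = 3 (sole candidate).
D1 = 3 (sole candidate).
C3 = 4 (sole candidate).
B4 = 3 (sole candidate).
B5 = 4: row 5 has {1,2,3,5,6}; col 2 has {1,2,3,5}; box has {1,2,3,5} → only 4 remains.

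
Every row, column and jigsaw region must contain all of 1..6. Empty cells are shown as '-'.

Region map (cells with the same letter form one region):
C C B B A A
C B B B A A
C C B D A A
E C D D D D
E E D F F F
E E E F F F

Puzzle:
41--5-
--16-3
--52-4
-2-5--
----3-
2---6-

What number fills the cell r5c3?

r1c4 = 3 (sole candidate).
r2c1 = 5 (sole candidate).
r2c2 = 4 (sole candidate).
r2c5 = 2 (sole candidate).
r3c5 = 1 (sole candidate).
r4c5 = 4 (sole candidate).
r5c3 = 6: row 5 has {3}; col 3 has {1,5}; region has {2,4,5} → only 6 remains.

6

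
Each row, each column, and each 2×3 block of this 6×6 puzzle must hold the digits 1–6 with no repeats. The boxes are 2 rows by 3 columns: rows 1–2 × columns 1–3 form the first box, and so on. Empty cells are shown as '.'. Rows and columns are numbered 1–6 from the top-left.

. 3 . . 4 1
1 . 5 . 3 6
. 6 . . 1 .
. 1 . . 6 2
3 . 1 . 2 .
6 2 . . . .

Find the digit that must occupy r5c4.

r1c1 = 2: row 1 has {1,3,4}; col 1 has {1,3,6}; box has {1,3,5} → only 2 remains.
r1c3 = 6: row 1 has {1,2,3,4}; col 3 has {1,5}; box has {1,2,3,5} → only 6 remains.
r1c4 = 5: row 1 has {1,2,3,4,6}; col 4 has {}; box has {1,3,4,6} → only 5 remains.
r2c2 = 4: row 2 has {1,3,5,6}; col 2 has {1,2,3,6}; box has {1,2,3,5,6} → only 4 remains.
r2c4 = 2: row 2 has {1,3,4,5,6}; col 4 has {5}; box has {1,3,4,5,6} → only 2 remains.
r5c2 = 5: row 5 has {1,2,3}; col 2 has {1,2,3,4,6}; box has {1,2,3,6} → only 5 remains.
r5c6 = 4: row 5 has {1,2,3,5}; col 6 has {1,2,6}; box has {2} → only 4 remains.
r6c3 = 4: row 6 has {2,6}; col 3 has {1,5,6}; box has {1,2,3,5,6} → only 4 remains.
r6c5 = 5: row 6 has {2,4,6}; col 5 has {1,2,3,4,6}; box has {2,4} → only 5 remains.
r6c6 = 3: row 6 has {2,4,5,6}; col 6 has {1,2,4,6}; box has {2,4,5} → only 3 remains.
r3c6 = 5: row 3 has {1,6}; col 6 has {1,2,3,4,6}; box has {1,2,6} → only 5 remains.
r4c3 = 3: row 4 has {1,2,6}; col 3 has {1,4,5,6}; box has {1,6} → only 3 remains.
r4c4 = 4: row 4 has {1,2,3,6}; col 4 has {2,5}; box has {1,2,5,6} → only 4 remains.
r5c4 = 6: row 5 has {1,2,3,4,5}; col 4 has {2,4,5}; box has {2,3,4,5} → only 6 remains.

6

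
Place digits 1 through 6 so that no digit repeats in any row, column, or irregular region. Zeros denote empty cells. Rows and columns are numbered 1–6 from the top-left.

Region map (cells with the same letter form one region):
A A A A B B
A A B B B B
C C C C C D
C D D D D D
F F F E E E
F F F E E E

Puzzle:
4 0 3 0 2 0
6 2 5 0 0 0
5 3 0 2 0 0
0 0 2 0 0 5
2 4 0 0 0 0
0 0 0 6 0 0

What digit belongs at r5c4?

r4c1 = 1 (sole candidate).
r4c2 = 6 (sole candidate).
r6c1 = 3 (sole candidate).
r6c3 = 1 (sole candidate).
r5c3 = 6 (sole candidate).
r6c2 = 5 (sole candidate).
r6c5 = 4 (sole candidate).
r6c6 = 2 (sole candidate).
r1c2 = 1 (sole candidate).
r1c4 = 5 (sole candidate).
r1c6 = 6 (sole candidate).
r3c3 = 4 (sole candidate).
r3c5 = 6 (sole candidate).
r3c6 = 1 (sole candidate).
r4c5 = 3 (sole candidate).
r5c6 = 3 (sole candidate).
r2c5 = 1 (sole candidate).
r2c6 = 4 (sole candidate).
r4c4 = 4 (sole candidate).
r5c4 = 1: row 5 has {2,3,4,6}; col 4 has {2,4,5,6}; region has {2,3,4,6} → only 1 remains.

1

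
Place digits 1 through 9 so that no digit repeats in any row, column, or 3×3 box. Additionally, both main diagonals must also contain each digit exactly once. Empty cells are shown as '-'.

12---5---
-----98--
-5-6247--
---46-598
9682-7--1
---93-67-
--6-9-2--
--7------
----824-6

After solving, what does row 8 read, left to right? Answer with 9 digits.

R1C5 = 7 (sole candidate).
R2C5 = 1 (sole candidate).
R4C6 = 1 (sole candidate).
R5C5 = 5 (sole candidate).
R5C7 = 3 (sole candidate).
R5C8 = 4 (sole candidate).
R6C6 = 8 (sole candidate).
R6C9 = 2 (sole candidate).
R7C6 = 3 (sole candidate).
R8C5 = 4: row 8 has {7}; col 5 has {1,2,3,5,6,7,8,9}; box has {2,3,8,9} → only 4 remains.
R8C6 = 6: row 8 has {4,7}; col 6 has {1,2,3,4,5,7,8,9}; box has {2,3,4,8,9} → only 6 remains.
R8C8 = 3: row 8 has {4,6,7}; col 8 has {4,7,9}; box has {2,4,6}; main diagonal has {1,2,4,5,6,8} → only 3 remains.
R9C1 = 3 (sole candidate).
R1C7 = 9 (sole candidate).
R1C8 = 6 (sole candidate).
R1C9 = 4 (sole candidate).
R2C2 = 7 (sole candidate).
R2C4 = 3 (sole candidate).
R2C8 = 2 (sole candidate).
R2C9 = 5 (sole candidate).
R3C1 = 8 (sole candidate).
R3C3 = 9 (sole candidate).
R3C8 = 1 (sole candidate).
R3C9 = 3 (sole candidate).
R4C2 = 3 (sole candidate).
R4C3 = 2 (sole candidate).
R7C9 = 7 (sole candidate).
R8C2 = 8: row 8 has {3,4,6,7}; col 2 has {2,3,5,6,7}; box has {3,6,7}; anti-diagonal has {1,2,3,4,5,6,7,9} → only 8 remains.
R8C7 = 1: row 8 has {3,4,6,7,8}; col 7 has {2,3,4,5,6,7,8,9}; box has {2,3,4,6,7} → only 1 remains.
R8C9 = 9: row 8 has {1,3,4,6,7,8}; col 9 has {1,2,3,4,5,6,7,8}; box has {1,2,3,4,6,7} → only 9 remains.
R9C8 = 5 (sole candidate).
R1C3 = 3 (sole candidate).
R1C4 = 8 (sole candidate).
R2C3 = 4 (sole candidate).
R4C1 = 7 (sole candidate).
R7C8 = 8 (sole candidate).
R8C4 = 5: row 8 has {1,3,4,6,7,8,9}; col 4 has {2,3,4,6,8,9}; box has {2,3,4,6,8,9} → only 5 remains.
R9C3 = 1 (sole candidate).
R9C4 = 7 (sole candidate).
R2C1 = 6 (sole candidate).
R6C3 = 5 (sole candidate).
R7C2 = 4 (sole candidate).
R7C4 = 1 (sole candidate).
R8C1 = 2: row 8 has {1,3,4,5,6,7,8,9}; col 1 has {1,3,6,7,8,9}; box has {1,3,4,6,7,8} → only 2 remains.

287546139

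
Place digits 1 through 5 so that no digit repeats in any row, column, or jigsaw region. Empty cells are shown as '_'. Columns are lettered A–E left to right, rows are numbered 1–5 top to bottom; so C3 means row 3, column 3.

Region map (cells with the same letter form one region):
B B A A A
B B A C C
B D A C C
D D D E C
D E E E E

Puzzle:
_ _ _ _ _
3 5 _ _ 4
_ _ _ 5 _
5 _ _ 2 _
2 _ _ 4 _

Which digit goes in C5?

3

D2 = 1 (sole candidate).
E4 = 3 (sole candidate).
D1 = 3 (sole candidate).
C2 = 2 (sole candidate).
E3 = 2 (sole candidate).
B1 = 2 (hidden single in row 1).
B3 = 3 (hidden single in row 3).
B5 = 1 (sole candidate).
E5 = 5 (sole candidate).
E1 = 1 (sole candidate).
C3 = 4 (sole candidate).
B4 = 4 (sole candidate).
C4 = 1 (sole candidate).
C5 = 3: row 5 has {1,2,4,5}; col 3 has {1,2,4}; region has {1,2,4,5} → only 3 remains.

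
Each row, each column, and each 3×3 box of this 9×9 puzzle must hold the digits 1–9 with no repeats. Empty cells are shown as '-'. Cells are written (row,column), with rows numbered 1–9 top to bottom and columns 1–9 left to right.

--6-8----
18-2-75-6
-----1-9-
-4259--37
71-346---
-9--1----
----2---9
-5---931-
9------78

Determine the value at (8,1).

2

(2,5) = 3: row 2 has {1,2,5,6,7,8}; col 5 has {1,2,4,8,9}; box has {1,2,7,8} → only 3 remains.
(2,8) = 4: row 2 has {1,2,3,5,6,7,8}; col 8 has {1,3,7,9}; box has {5,6,9} → only 4 remains.
(4,6) = 8: row 4 has {2,3,4,5,7,9}; col 6 has {1,6,7,9}; box has {1,3,4,5,6,9} → only 8 remains.
(6,4) = 7: row 6 has {1,9}; col 4 has {2,3,5}; box has {1,3,4,5,6,8,9} → only 7 remains.
(6,6) = 2: row 6 has {1,7,9}; col 6 has {1,6,7,8,9}; box has {1,3,4,5,6,7,8,9} → only 2 remains.
(1,8) = 2: row 1 has {6,8}; col 8 has {1,3,4,7,9}; box has {4,5,6,9} → only 2 remains.
(2,3) = 9: row 2 has {1,2,3,4,5,6,7,8}; col 3 has {2,6}; box has {1,6,8} → only 9 remains.
(3,9) = 3: row 3 has {1,9}; col 9 has {6,7,8,9}; box has {2,4,5,6,9} → only 3 remains.
(4,1) = 6: row 4 has {2,3,4,5,7,8,9}; col 1 has {1,7,9}; box has {1,2,4,7,9} → only 6 remains.
(4,7) = 1: row 4 has {2,3,4,5,6,7,8,9}; col 7 has {3,5}; box has {3,7} → only 1 remains.
(1,7) = 7: row 1 has {2,6,8}; col 7 has {1,3,5}; box has {2,3,4,5,6,9} → only 7 remains.
(1,9) = 1: row 1 has {2,6,7,8}; col 9 has {3,6,7,8,9}; box has {2,3,4,5,6,7,9} → only 1 remains.
(3,7) = 8: row 3 has {1,3,9}; col 7 has {1,3,5,7}; box has {1,2,3,4,5,6,7,9} → only 8 remains.
(1,2) = 3: row 1 has {1,2,6,7,8}; col 2 has {1,4,5,8,9}; box has {1,6,8,9} → only 3 remains.
(1,4) = 9: in row 1, 9 can only go here (every other open cell in that row sees a 9).
(5,7) = 9: in row 5, 9 can only go here (every other open cell in that row sees a 9).
(5,9) = 2: in row 5, 2 can only go here (every other open cell in that row sees a 2).
(8,9) = 4: row 8 has {1,3,5,9}; col 9 has {1,2,3,6,7,8,9}; box has {1,3,7,8,9} → only 4 remains.
(6,9) = 5: row 6 has {1,2,7,9}; col 9 has {1,2,3,4,6,7,8,9}; box has {1,2,3,7,9} → only 5 remains.
(7,7) = 6: row 7 has {2,9}; col 7 has {1,3,5,7,8,9}; box has {1,3,4,7,8,9} → only 6 remains.
(7,8) = 5: row 7 has {2,6,9}; col 8 has {1,2,3,4,7,9}; box has {1,3,4,6,7,8,9} → only 5 remains.
(9,7) = 2: row 9 has {7,8,9}; col 7 has {1,3,5,6,7,8,9}; box has {1,3,4,5,6,7,8,9} → only 2 remains.
(5,8) = 8: row 5 has {1,2,3,4,6,7,9}; col 8 has {1,2,3,4,5,7,9}; box has {1,2,3,5,7,9} → only 8 remains.
(6,7) = 4: row 6 has {1,2,5,7,9}; col 7 has {1,2,3,5,6,7,8,9}; box has {1,2,3,5,7,8,9} → only 4 remains.
(6,8) = 6: row 6 has {1,2,4,5,7,9}; col 8 has {1,2,3,4,5,7,8,9}; box has {1,2,3,4,5,7,8,9} → only 6 remains.
(7,2) = 7: row 7 has {2,5,6,9}; col 2 has {1,3,4,5,8,9}; box has {5,9} → only 7 remains.
(8,3) = 8: row 8 has {1,3,4,5,9}; col 3 has {2,6,9}; box has {5,7,9} → only 8 remains.
(8,4) = 6: row 8 has {1,3,4,5,8,9}; col 4 has {2,3,5,7,9}; box has {2,9} → only 6 remains.
(8,5) = 7: row 8 has {1,3,4,5,6,8,9}; col 5 has {1,2,3,4,8,9}; box has {2,6,9} → only 7 remains.
(9,2) = 6: row 9 has {2,7,8,9}; col 2 has {1,3,4,5,7,8,9}; box has {5,7,8,9} → only 6 remains.
(9,5) = 5: row 9 has {2,6,7,8,9}; col 5 has {1,2,3,4,7,8,9}; box has {2,6,7,9} → only 5 remains.
(3,2) = 2: row 3 has {1,3,8,9}; col 2 has {1,3,4,5,6,7,8,9}; box has {1,3,6,8,9} → only 2 remains.
(3,4) = 4: row 3 has {1,2,3,8,9}; col 4 has {2,3,5,6,7,9}; box has {1,2,3,7,8,9} → only 4 remains.
(3,5) = 6: row 3 has {1,2,3,4,8,9}; col 5 has {1,2,3,4,5,7,8,9}; box has {1,2,3,4,7,8,9} → only 6 remains.
(5,3) = 5: row 5 has {1,2,3,4,6,7,8,9}; col 3 has {2,6,8,9}; box has {1,2,4,6,7,9} → only 5 remains.
(6,3) = 3: row 6 has {1,2,4,5,6,7,9}; col 3 has {2,5,6,8,9}; box has {1,2,4,5,6,7,9} → only 3 remains.
(8,1) = 2: row 8 has {1,3,4,5,6,7,8,9}; col 1 has {1,6,7,9}; box has {5,6,7,8,9} → only 2 remains.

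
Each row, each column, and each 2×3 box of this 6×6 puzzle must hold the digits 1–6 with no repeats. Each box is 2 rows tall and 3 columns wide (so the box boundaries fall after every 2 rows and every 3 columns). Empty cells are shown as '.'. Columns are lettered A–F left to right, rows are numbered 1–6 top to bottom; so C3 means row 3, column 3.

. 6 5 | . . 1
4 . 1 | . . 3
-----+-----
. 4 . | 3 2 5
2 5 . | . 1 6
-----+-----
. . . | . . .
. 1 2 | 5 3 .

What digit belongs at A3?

1

A1 = 3 (sole candidate).
E1 = 4 (sole candidate).
B2 = 2 (sole candidate).
D2 = 6 (sole candidate).
E2 = 5 (sole candidate).
C3 = 6 (sole candidate).
C4 = 3 (sole candidate).
D4 = 4 (sole candidate).
B5 = 3 (sole candidate).
C5 = 4 (sole candidate).
E5 = 6 (sole candidate).
F5 = 2 (sole candidate).
A6 = 6 (sole candidate).
F6 = 4 (sole candidate).
D1 = 2 (sole candidate).
A3 = 1: row 3 has {2,3,4,5,6}; col 1 has {2,3,4,6}; box has {2,3,4,5,6} → only 1 remains.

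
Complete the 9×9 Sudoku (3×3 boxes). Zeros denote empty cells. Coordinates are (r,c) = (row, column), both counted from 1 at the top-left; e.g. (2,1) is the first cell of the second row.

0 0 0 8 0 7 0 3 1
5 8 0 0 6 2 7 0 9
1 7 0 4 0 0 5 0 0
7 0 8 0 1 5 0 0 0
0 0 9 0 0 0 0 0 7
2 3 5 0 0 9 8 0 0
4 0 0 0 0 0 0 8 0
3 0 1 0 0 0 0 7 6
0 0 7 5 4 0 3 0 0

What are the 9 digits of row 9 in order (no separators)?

867541392

(2,8) = 4 (sole candidate).
(3,6) = 3 (sole candidate).
(5,1) = 6 (sole candidate).
(6,5) = 7 (sole candidate).
(6,9) = 4 (sole candidate).
(8,6) = 8 (sole candidate).
(9,9) = 2: row 9 has {3,4,5,7}; col 9 has {1,4,6,7,9}; box has {3,6,7,8} → only 2 remains.
(1,1) = 9 (sole candidate).
(1,5) = 5 (sole candidate).
(2,3) = 3 (sole candidate).
(2,4) = 1 (sole candidate).
(3,5) = 9 (sole candidate).
(3,9) = 8 (sole candidate).
(4,2) = 4 (sole candidate).
(4,9) = 3 (sole candidate).
(5,2) = 1 (sole candidate).
(5,6) = 4 (sole candidate).
(5,7) = 2 (sole candidate).
(5,8) = 5 (sole candidate).
(6,4) = 6 (sole candidate).
(6,8) = 1 (sole candidate).
(7,9) = 5 (sole candidate).
(8,5) = 2 (sole candidate).
(9,1) = 8: row 9 has {2,3,4,5,7}; col 1 has {1,2,3,4,5,6,7,9}; box has {1,3,4,7} → only 8 remains.
(9,8) = 9: row 9 has {2,3,4,5,7,8}; col 8 has {1,3,4,5,7,8}; box has {2,3,5,6,7,8} → only 9 remains.
(1,7) = 6 (sole candidate).
(3,8) = 2 (sole candidate).
(4,4) = 2 (sole candidate).
(4,7) = 9 (sole candidate).
(4,8) = 6 (sole candidate).
(5,4) = 3 (sole candidate).
(5,5) = 8 (sole candidate).
(7,5) = 3 (sole candidate).
(7,7) = 1 (sole candidate).
(8,4) = 9 (sole candidate).
(8,7) = 4 (sole candidate).
(9,2) = 6: row 9 has {2,3,4,5,7,8,9}; col 2 has {1,3,4,7,8}; box has {1,3,4,7,8} → only 6 remains.
(9,6) = 1: row 9 has {2,3,4,5,6,7,8,9}; col 6 has {2,3,4,5,7,8,9}; box has {2,3,4,5,8,9} → only 1 remains.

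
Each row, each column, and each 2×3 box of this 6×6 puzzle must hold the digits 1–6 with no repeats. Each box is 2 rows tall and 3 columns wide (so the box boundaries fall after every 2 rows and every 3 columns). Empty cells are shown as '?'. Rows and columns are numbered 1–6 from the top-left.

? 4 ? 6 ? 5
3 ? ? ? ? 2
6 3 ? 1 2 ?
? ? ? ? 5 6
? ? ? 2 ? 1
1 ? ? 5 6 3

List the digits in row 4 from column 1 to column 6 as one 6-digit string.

row 1, column 1 = 2: row 1 has {4,5,6}; col 1 has {1,3,6}; box has {3,4} → only 2 remains.
row 1, column 3 = 1: row 1 has {2,4,5,6}; col 3 has {}; box has {2,3,4} → only 1 remains.
row 1, column 5 = 3: row 1 has {1,2,4,5,6}; col 5 has {2,5,6}; box has {2,5,6} → only 3 remains.
row 2, column 4 = 4: row 2 has {2,3}; col 4 has {1,2,5,6}; box has {2,3,5,6} → only 4 remains.
row 2, column 5 = 1: row 2 has {2,3,4}; col 5 has {2,3,5,6}; box has {2,3,4,5,6} → only 1 remains.
row 3, column 6 = 4: row 3 has {1,2,3,6}; col 6 has {1,2,3,5,6}; box has {1,2,5,6} → only 4 remains.
row 4, column 1 = 4: row 4 has {5,6}; col 1 has {1,2,3,6}; box has {3,6} → only 4 remains.
row 4, column 3 = 2: row 4 has {4,5,6}; col 3 has {1}; box has {3,4,6} → only 2 remains.
row 4, column 4 = 3: row 4 has {2,4,5,6}; col 4 has {1,2,4,5,6}; box has {1,2,4,5,6} → only 3 remains.
row 5, column 1 = 5: row 5 has {1,2}; col 1 has {1,2,3,4,6}; box has {1} → only 5 remains.
row 5, column 2 = 6: row 5 has {1,2,5}; col 2 has {3,4}; box has {1,5} → only 6 remains.
row 5, column 5 = 4: row 5 has {1,2,5,6}; col 5 has {1,2,3,5,6}; box has {1,2,3,5,6} → only 4 remains.
row 6, column 2 = 2: row 6 has {1,3,5,6}; col 2 has {3,4,6}; box has {1,5,6} → only 2 remains.
row 6, column 3 = 4: row 6 has {1,2,3,5,6}; col 3 has {1,2}; box has {1,2,5,6} → only 4 remains.
row 2, column 2 = 5: row 2 has {1,2,3,4}; col 2 has {2,3,4,6}; box has {1,2,3,4} → only 5 remains.
row 2, column 3 = 6: row 2 has {1,2,3,4,5}; col 3 has {1,2,4}; box has {1,2,3,4,5} → only 6 remains.
row 3, column 3 = 5: row 3 has {1,2,3,4,6}; col 3 has {1,2,4,6}; box has {2,3,4,6} → only 5 remains.
row 4, column 2 = 1: row 4 has {2,3,4,5,6}; col 2 has {2,3,4,5,6}; box has {2,3,4,5,6} → only 1 remains.

412356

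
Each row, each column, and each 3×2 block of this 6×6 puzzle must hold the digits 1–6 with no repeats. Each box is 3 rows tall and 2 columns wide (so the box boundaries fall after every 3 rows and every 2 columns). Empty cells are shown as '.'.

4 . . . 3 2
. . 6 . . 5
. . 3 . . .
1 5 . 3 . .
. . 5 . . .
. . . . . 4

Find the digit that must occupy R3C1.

R1C3 = 1: row 1 has {2,3,4}; col 3 has {3,5,6}; box has {3,6} → only 1 remains.
R1C4 = 5: row 1 has {1,2,3,4}; col 4 has {3}; box has {1,3,6} → only 5 remains.
R4C6 = 6: row 4 has {1,3,5}; col 6 has {2,4,5}; box has {4} → only 6 remains.
R6C3 = 2: row 6 has {4}; col 3 has {1,3,5,6}; box has {3,5} → only 2 remains.
R1C2 = 6: row 1 has {1,2,3,4,5}; col 2 has {5}; box has {4} → only 6 remains.
R3C6 = 1: row 3 has {3}; col 6 has {2,4,5,6}; box has {2,3,5} → only 1 remains.
R4C3 = 4: row 4 has {1,3,5,6}; col 3 has {1,2,3,5,6}; box has {2,3,5} → only 4 remains.
R4C5 = 2: row 4 has {1,3,4,5,6}; col 5 has {3}; box has {4,6} → only 2 remains.
R5C5 = 1: row 5 has {5}; col 5 has {2,3}; box has {2,4,6} → only 1 remains.
R5C6 = 3: row 5 has {1,5}; col 6 has {1,2,4,5,6}; box has {1,2,4,6} → only 3 remains.
R6C2 = 3: row 6 has {2,4}; col 2 has {5,6}; box has {1,5} → only 3 remains.
R6C5 = 5: row 6 has {2,3,4}; col 5 has {1,2,3}; box has {1,2,3,4,6} → only 5 remains.
R2C5 = 4: row 2 has {5,6}; col 5 has {1,2,3,5}; box has {1,2,3,5} → only 4 remains.
R3C2 = 2: row 3 has {1,3}; col 2 has {3,5,6}; box has {4,6} → only 2 remains.
R3C4 = 4: row 3 has {1,2,3}; col 4 has {3,5}; box has {1,3,5,6} → only 4 remains.
R3C5 = 6: row 3 has {1,2,3,4}; col 5 has {1,2,3,4,5}; box has {1,2,3,4,5} → only 6 remains.
R5C2 = 4: row 5 has {1,3,5}; col 2 has {2,3,5,6}; box has {1,3,5} → only 4 remains.
R5C4 = 6: row 5 has {1,3,4,5}; col 4 has {3,4,5}; box has {2,3,4,5} → only 6 remains.
R6C1 = 6: row 6 has {2,3,4,5}; col 1 has {1,4}; box has {1,3,4,5} → only 6 remains.
R6C4 = 1: row 6 has {2,3,4,5,6}; col 4 has {3,4,5,6}; box has {2,3,4,5,6} → only 1 remains.
R2C1 = 3: row 2 has {4,5,6}; col 1 has {1,4,6}; box has {2,4,6} → only 3 remains.
R2C2 = 1: row 2 has {3,4,5,6}; col 2 has {2,3,4,5,6}; box has {2,3,4,6} → only 1 remains.
R2C4 = 2: row 2 has {1,3,4,5,6}; col 4 has {1,3,4,5,6}; box has {1,3,4,5,6} → only 2 remains.
R3C1 = 5: row 3 has {1,2,3,4,6}; col 1 has {1,3,4,6}; box has {1,2,3,4,6} → only 5 remains.

5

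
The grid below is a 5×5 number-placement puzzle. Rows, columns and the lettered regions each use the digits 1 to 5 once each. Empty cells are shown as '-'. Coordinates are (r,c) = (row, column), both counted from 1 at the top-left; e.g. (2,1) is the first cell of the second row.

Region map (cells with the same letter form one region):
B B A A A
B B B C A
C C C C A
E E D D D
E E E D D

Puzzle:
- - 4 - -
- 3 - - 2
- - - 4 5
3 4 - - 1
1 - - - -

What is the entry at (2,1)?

4

(1,5) = 3 (sole candidate).
(3,1) = 2 (sole candidate).
(3,2) = 1 (sole candidate).
(3,3) = 3 (sole candidate).
(5,5) = 4 (sole candidate).
(1,1) = 5 (sole candidate).
(1,2) = 2 (sole candidate).
(1,4) = 1 (sole candidate).
(2,1) = 4: row 2 has {2,3}; col 1 has {1,2,3,5}; region has {2,3,5} → only 4 remains.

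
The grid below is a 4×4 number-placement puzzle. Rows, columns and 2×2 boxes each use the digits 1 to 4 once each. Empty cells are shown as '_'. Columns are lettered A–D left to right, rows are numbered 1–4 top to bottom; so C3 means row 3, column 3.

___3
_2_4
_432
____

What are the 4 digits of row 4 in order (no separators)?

2341

B1 = 1 (sole candidate).
C1 = 2 (sole candidate).
A2 = 3 (sole candidate).
C2 = 1 (sole candidate).
A3 = 1 (sole candidate).
A4 = 2: row 4 has {}; col 1 has {1,3}; box has {1,4} → only 2 remains.
B4 = 3: row 4 has {2}; col 2 has {1,2,4}; box has {1,2,4} → only 3 remains.
C4 = 4: row 4 has {2,3}; col 3 has {1,2,3}; box has {2,3} → only 4 remains.
D4 = 1: row 4 has {2,3,4}; col 4 has {2,3,4}; box has {2,3,4} → only 1 remains.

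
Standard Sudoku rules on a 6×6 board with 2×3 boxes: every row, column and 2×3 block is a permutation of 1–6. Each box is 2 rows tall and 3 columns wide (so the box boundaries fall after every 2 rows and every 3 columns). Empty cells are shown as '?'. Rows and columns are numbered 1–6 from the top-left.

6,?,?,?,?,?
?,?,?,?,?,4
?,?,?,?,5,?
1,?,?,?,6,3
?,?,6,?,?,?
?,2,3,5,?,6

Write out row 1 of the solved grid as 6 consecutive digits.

R6C1 = 4: row 6 has {2,3,5,6}; col 1 has {1,6}; box has {2,3,6} → only 4 remains.
R6C5 = 1: row 6 has {2,3,4,5,6}; col 5 has {5,6}; box has {5,6} → only 1 remains.
R5C1 = 5: row 5 has {6}; col 1 has {1,4,6}; box has {2,3,4,6} → only 5 remains.
R5C2 = 1: row 5 has {5,6}; col 2 has {2}; box has {2,3,4,5,6} → only 1 remains.
R5C6 = 2: row 5 has {1,5,6}; col 6 has {3,4,6}; box has {1,5,6} → only 2 remains.
R3C6 = 1: row 3 has {5}; col 6 has {2,3,4,6}; box has {3,5,6} → only 1 remains.
R1C6 = 5: row 1 has {6}; col 6 has {1,2,3,4,6}; box has {4} → only 5 remains.
R2C4 = 6: in row 2, 6 can only go here (every other open cell in that row sees a 6).
R2C3 = 1: in row 2, 1 can only go here (every other open cell in that row sees a 1).
R1C4 = 1: in row 1, 1 can only go here (every other open cell in that row sees a 1).
R2C2 = 5: in row 2, 5 can only go here (every other open cell in that row sees a 5).
R4C2 = 4: row 4 has {1,3,6}; col 2 has {1,2,5}; box has {1} → only 4 remains.
R4C4 = 2: row 4 has {1,3,4,6}; col 4 has {1,5,6}; box has {1,3,5,6} → only 2 remains.
R1C2 = 3: row 1 has {1,5,6}; col 2 has {1,2,4,5}; box has {1,5,6} → only 3 remains.
R1C5 = 2: row 1 has {1,3,5,6}; col 5 has {1,5,6}; box has {1,4,5,6} → only 2 remains.
R2C1 = 2: row 2 has {1,4,5,6}; col 1 has {1,4,5,6}; box has {1,3,5,6} → only 2 remains.
R2C5 = 3: row 2 has {1,2,4,5,6}; col 5 has {1,2,5,6}; box has {1,2,4,5,6} → only 3 remains.
R3C1 = 3: row 3 has {1,5}; col 1 has {1,2,4,5,6}; box has {1,4} → only 3 remains.
R3C2 = 6: row 3 has {1,3,5}; col 2 has {1,2,3,4,5}; box has {1,3,4} → only 6 remains.
R3C3 = 2: row 3 has {1,3,5,6}; col 3 has {1,3,6}; box has {1,3,4,6} → only 2 remains.
R3C4 = 4: row 3 has {1,2,3,5,6}; col 4 has {1,2,5,6}; box has {1,2,3,5,6} → only 4 remains.
R4C3 = 5: row 4 has {1,2,3,4,6}; col 3 has {1,2,3,6}; box has {1,2,3,4,6} → only 5 remains.
R5C4 = 3: row 5 has {1,2,5,6}; col 4 has {1,2,4,5,6}; box has {1,2,5,6} → only 3 remains.
R5C5 = 4: row 5 has {1,2,3,5,6}; col 5 has {1,2,3,5,6}; box has {1,2,3,5,6} → only 4 remains.
R1C3 = 4: row 1 has {1,2,3,5,6}; col 3 has {1,2,3,5,6}; box has {1,2,3,5,6} → only 4 remains.

634125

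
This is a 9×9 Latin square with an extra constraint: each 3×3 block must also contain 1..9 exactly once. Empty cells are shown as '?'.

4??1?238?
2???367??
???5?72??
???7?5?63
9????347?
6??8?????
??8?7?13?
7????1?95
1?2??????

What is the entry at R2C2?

8

R1C5 = 9: row 1 has {1,2,3,4,8}; col 5 has {3,7}; box has {1,2,3,5,6,7} → only 9 remains.
R1C9 = 6: row 1 has {1,2,3,4,8,9}; col 9 has {3,5}; box has {2,3,7,8} → only 6 remains.
R2C4 = 4: row 2 has {2,3,6,7}; col 4 has {1,5,7,8}; box has {1,2,3,5,6,7,9} → only 4 remains.
R3C5 = 8: row 3 has {2,5,7}; col 5 has {3,7,9}; box has {1,2,3,4,5,6,7,9} → only 8 remains.
R4C1 = 8: row 4 has {3,5,6,7}; col 1 has {1,2,4,6,7,9}; box has {6,9} → only 8 remains.
R4C7 = 9: row 4 has {3,5,6,7,8}; col 7 has {1,2,3,4,7}; box has {3,4,6,7} → only 9 remains.
R6C7 = 5: row 6 has {6,8}; col 7 has {1,2,3,4,7,9}; box has {3,4,6,7,9} → only 5 remains.
R7C1 = 5: row 7 has {1,3,7,8}; col 1 has {1,2,4,6,7,8,9}; box has {1,2,7,8} → only 5 remains.
R9C8 = 4: row 9 has {1,2}; col 8 has {3,6,7,8,9}; box has {1,3,5,9} → only 4 remains.
R3C1 = 3: row 3 has {2,5,7,8}; col 1 has {1,2,4,5,6,7,8,9}; box has {2,4} → only 3 remains.
R3C8 = 1: row 3 has {2,3,5,7,8}; col 8 has {3,4,6,7,8,9}; box has {2,3,6,7,8} → only 1 remains.
R6C8 = 2: row 6 has {5,6,8}; col 8 has {1,3,4,6,7,8,9}; box has {3,4,5,6,7,9} → only 2 remains.
R6C9 = 1: row 6 has {2,5,6,8}; col 9 has {3,5,6}; box has {2,3,4,5,6,7,9} → only 1 remains.
R7C9 = 2: row 7 has {1,3,5,7,8}; col 9 has {1,3,5,6}; box has {1,3,4,5,9} → only 2 remains.
R2C8 = 5: row 2 has {2,3,4,6,7}; col 8 has {1,2,3,4,6,7,8,9}; box has {1,2,3,6,7,8} → only 5 remains.
R2C9 = 9: row 2 has {2,3,4,5,6,7}; col 9 has {1,2,3,5,6}; box has {1,2,3,5,6,7,8} → only 9 remains.
R3C9 = 4: row 3 has {1,2,3,5,7,8}; col 9 has {1,2,3,5,6,9}; box has {1,2,3,5,6,7,8,9} → only 4 remains.
R5C9 = 8: row 5 has {3,4,7,9}; col 9 has {1,2,3,4,5,6,9}; box has {1,2,3,4,5,6,7,9} → only 8 remains.
R6C5 = 4: row 6 has {1,2,5,6,8}; col 5 has {3,7,8,9}; box has {3,5,7,8} → only 4 remains.
R6C6 = 9: row 6 has {1,2,4,5,6,8}; col 6 has {1,2,3,5,6,7}; box has {3,4,5,7,8} → only 9 remains.
R7C6 = 4: row 7 has {1,2,3,5,7,8}; col 6 has {1,2,3,5,6,7,9}; box has {1,7} → only 4 remains.
R9C6 = 8: row 9 has {1,2,4}; col 6 has {1,2,3,4,5,6,7,9}; box has {1,4,7} → only 8 remains.
R9C7 = 6: row 9 has {1,2,4,8}; col 7 has {1,2,3,4,5,7,9}; box has {1,2,3,4,5,9} → only 6 remains.
R9C9 = 7: row 9 has {1,2,4,6,8}; col 9 has {1,2,3,4,5,6,8,9}; box has {1,2,3,4,5,6,9} → only 7 remains.
R2C3 = 1: row 2 has {2,3,4,5,6,7,9}; col 3 has {2,8}; box has {2,3,4} → only 1 remains.
R4C3 = 4: row 4 has {3,5,6,7,8,9}; col 3 has {1,2,8}; box has {6,8,9} → only 4 remains.
R5C3 = 5: row 5 has {3,4,7,8,9}; col 3 has {1,2,4,8}; box has {4,6,8,9} → only 5 remains.
R8C7 = 8: row 8 has {1,5,7,9}; col 7 has {1,2,3,4,5,6,7,9}; box has {1,2,3,4,5,6,7,9} → only 8 remains.
R9C5 = 5: row 9 has {1,2,4,6,7,8}; col 5 has {3,4,7,8,9}; box has {1,4,7,8} → only 5 remains.
R1C3 = 7: row 1 has {1,2,3,4,6,8,9}; col 3 has {1,2,4,5,8}; box has {1,2,3,4} → only 7 remains.
R2C2 = 8: row 2 has {1,2,3,4,5,6,7,9}; col 2 has {}; box has {1,2,3,4,7} → only 8 remains.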